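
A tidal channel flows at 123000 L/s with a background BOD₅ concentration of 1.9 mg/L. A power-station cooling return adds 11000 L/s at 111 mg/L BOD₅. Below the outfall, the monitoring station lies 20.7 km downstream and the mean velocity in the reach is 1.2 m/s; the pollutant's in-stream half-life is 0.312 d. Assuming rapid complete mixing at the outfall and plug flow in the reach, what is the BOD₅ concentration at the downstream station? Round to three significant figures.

Mass balance: C = (123000·1.900 + 11000·111.0) / 134000 = 1455000/134000 = 10.86 mg/L.
Travel time t = 20.7·1000 / 1.2 = 17250 s = 4.792 h.
Half-life 0.312 d → k = ln 2 / 0.312 = 2.222 d⁻¹.
Applying C = C₀e^(−kt): 10.86 × 0.6418 = 6.967 mg/L.

6.97 mg/L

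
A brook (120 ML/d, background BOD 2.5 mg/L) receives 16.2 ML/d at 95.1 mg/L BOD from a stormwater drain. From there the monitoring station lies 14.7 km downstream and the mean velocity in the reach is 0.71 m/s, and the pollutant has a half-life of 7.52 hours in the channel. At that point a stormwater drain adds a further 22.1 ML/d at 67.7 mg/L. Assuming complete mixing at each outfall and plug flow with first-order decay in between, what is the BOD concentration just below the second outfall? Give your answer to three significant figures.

Mixed concentration C = ΣQC/ΣQ = (120.0·2.500 + 16.20·95.10) / 136.2 = 1841/136.2 = 13.51 mg/L; combined flow 136.2 ML/d.
Travel time t = 14.7·1000 / 0.71 = 20700 s = 5.751 h.
Half-life 7.52 h → k = ln 2 / 7.52 = 0.09217 h⁻¹ = 2.212 d⁻¹.
Applying C = C₀e^(−kt): 13.51 × 0.5885 = 7.954 mg/L.
Second outfall: C = (136.2·7.954 + 22.10·67.70)/158.3 = 16.29 mg/L.

16.3 mg/L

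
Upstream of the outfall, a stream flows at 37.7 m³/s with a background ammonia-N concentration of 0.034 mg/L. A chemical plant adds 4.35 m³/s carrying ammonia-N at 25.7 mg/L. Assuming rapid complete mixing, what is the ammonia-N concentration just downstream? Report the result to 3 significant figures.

Conservation of mass: C = (37.70·0.03400 + 4.350·25.70) / 42.05 = 113.1/42.05 = 2.689 mg/L.

2.69 mg/L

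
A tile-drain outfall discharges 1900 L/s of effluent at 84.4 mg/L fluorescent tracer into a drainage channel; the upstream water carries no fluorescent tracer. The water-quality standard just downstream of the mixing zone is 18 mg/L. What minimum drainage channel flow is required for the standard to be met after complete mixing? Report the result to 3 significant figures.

Set C_mix = 18: (Q·0 + 1900·84.40) / (Q + 1900) = 18
→ Q = 1900·(84.40 − 18)/(18 − 0) = 7009 L/s.

7010 L/s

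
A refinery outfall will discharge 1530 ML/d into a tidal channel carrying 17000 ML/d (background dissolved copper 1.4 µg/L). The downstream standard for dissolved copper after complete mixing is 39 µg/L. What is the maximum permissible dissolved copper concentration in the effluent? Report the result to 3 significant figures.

457 µg/L

At the limit, (Qr·Cr + Qe·Cₑ)/(Qr + Qe) = 39:
Cₑ = (18530·39 − 17000·1.400) / 1530 = 456.8 µg/L.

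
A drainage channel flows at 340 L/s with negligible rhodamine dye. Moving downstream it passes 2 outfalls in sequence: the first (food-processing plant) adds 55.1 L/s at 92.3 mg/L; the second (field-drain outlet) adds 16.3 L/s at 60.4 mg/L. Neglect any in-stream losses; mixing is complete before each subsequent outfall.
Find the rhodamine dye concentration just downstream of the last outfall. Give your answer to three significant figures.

14.8 mg/L

Below outfall 1: Q → 395.1 L/s, C = (340.0·0 + 55.10·92.30)/395.1 = 12.87 mg/L.
Below outfall 2: Q → 411.4 L/s, C = (395.1·12.87 + 16.30·60.40)/411.4 = 14.76 mg/L.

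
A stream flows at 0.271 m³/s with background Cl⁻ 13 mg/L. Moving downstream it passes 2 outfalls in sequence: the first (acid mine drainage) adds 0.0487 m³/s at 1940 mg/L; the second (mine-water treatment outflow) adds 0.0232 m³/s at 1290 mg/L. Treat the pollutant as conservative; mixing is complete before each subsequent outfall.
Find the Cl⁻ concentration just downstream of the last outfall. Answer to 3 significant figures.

After outfall 1: Q = 0.2710 + 0.04870 = 0.3197 m³/s; C = (0.2710·13.00 + 0.04870·1940)/0.3197 = 306.5 mg/L.
After outfall 2: Q = 0.3197 + 0.02320 = 0.3429 m³/s; C = (0.3197·306.5 + 0.02320·1290)/0.3429 = 373.1 mg/L.

373 mg/L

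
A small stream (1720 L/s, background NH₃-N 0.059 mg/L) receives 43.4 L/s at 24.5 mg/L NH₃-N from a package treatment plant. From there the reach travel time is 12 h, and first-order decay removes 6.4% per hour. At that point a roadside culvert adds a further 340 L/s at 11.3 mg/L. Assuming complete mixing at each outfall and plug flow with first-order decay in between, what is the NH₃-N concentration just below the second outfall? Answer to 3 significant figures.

2.08 mg/L

Mixed concentration C = ΣQC/ΣQ = (1720·0.05900 + 43.40·24.50) / 1763 = 1165/1763 = 0.6605 mg/L; combined flow 1763 L/s.
6.4%/h lost → k = −ln(1 − 0.064) = 0.06614 h⁻¹.
Applying C = C₀e^(−kt): 0.6605 × 0.4522 = 0.2987 mg/L.
Second outfall: C = (1763·0.2987 + 340.0·11.30)/2103 = 2.077 mg/L.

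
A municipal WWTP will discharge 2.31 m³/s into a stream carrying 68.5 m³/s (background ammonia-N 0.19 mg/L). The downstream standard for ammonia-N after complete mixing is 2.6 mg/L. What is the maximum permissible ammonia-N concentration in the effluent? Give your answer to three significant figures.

At the limit, (Qr·Cr + Qe·Cₑ)/(Qr + Qe) = 2.6:
Cₑ = (70.81·2.6 − 68.50·0.1900) / 2.310 = 74.07 mg/L.

74.1 mg/L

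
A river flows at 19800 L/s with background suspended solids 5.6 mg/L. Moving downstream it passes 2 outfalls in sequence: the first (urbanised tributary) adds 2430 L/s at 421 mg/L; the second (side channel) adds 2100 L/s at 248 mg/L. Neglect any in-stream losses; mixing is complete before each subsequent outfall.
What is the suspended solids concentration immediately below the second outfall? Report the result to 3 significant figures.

68.0 mg/L

After outfall 1: Q = 19800 + 2430 = 22230 L/s; C = (19800·5.600 + 2430·421.0)/22230 = 51.01 mg/L.
After outfall 2: Q = 22230 + 2100 = 24330 L/s; C = (22230·51.01 + 2100·248.0)/24330 = 68.01 mg/L.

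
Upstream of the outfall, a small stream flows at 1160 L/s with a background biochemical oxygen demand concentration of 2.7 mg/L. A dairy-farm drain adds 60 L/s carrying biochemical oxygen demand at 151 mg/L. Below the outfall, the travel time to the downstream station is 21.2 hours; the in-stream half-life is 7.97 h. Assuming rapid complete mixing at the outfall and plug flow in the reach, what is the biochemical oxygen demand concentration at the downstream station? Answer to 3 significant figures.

1.58 mg/L

Flow-weighted average: C = (1160·2.700 + 60.00·151.0) / 1220 = 12190/1220 = 9.993 mg/L.
Half-life 7.97 h → k = ln 2 / 7.97 = 0.08697 h⁻¹ = 2.087 d⁻¹.
Applying C = C₀e^(−kt): 9.993 × 0.1582 = 1.581 mg/L.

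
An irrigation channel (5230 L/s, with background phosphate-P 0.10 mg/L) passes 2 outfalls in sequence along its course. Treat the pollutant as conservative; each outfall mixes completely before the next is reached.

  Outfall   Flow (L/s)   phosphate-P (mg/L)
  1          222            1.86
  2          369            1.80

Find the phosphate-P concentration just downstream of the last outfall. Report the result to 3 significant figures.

0.275 mg/L

Outfall 1: combined Q = 5452 L/s; C = (5230·0.1000 + 222.0·1.860)/5452 = 0.1717 mg/L.
Outfall 2: combined Q = 5821 L/s; C = (5452·0.1717 + 369.0·1.800)/5821 = 0.2749 mg/L.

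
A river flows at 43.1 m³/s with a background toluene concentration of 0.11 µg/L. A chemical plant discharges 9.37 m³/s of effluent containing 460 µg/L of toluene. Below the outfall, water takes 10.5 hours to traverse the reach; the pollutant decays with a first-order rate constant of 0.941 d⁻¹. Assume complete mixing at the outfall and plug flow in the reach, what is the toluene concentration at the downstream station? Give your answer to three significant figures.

54.5 µg/L

Mass balance: C = (43.10·0.1100 + 9.370·460.0) / 52.47 = 4315/52.47 = 82.24 µg/L.
Applying C = C₀e^(−kt): 82.24 × 0.6625 = 54.48 µg/L.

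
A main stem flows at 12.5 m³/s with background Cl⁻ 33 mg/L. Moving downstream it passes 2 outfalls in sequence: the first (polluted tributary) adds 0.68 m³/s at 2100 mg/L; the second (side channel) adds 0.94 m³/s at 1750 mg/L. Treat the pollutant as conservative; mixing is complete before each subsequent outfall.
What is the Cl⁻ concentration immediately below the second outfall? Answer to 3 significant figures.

Outfall 1: combined Q = 13.18 m³/s; C = (12.50·33.00 + 0.6800·2100)/13.18 = 139.6 mg/L.
Outfall 2: combined Q = 14.12 m³/s; C = (13.18·139.6 + 0.9400·1750)/14.12 = 246.8 mg/L.

247 mg/L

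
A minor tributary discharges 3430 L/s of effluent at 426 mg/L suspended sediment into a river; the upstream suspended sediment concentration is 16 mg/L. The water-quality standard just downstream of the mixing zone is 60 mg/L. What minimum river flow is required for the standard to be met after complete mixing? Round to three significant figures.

28500 L/s

Set C_mix = 60: (Q·16.00 + 3430·426.0) / (Q + 3430) = 60
→ Q = 3430·(426.0 − 60)/(60 − 16.00) = 28530 L/s.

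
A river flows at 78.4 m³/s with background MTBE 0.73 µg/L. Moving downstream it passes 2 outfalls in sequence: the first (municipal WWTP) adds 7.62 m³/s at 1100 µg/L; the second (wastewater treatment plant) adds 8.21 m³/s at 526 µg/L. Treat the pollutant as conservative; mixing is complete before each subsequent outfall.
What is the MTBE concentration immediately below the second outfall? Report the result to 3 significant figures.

135 µg/L

Below outfall 1: Q → 86.02 m³/s, C = (78.40·0.7300 + 7.620·1100)/86.02 = 98.11 µg/L.
Below outfall 2: Q → 94.23 m³/s, C = (86.02·98.11 + 8.210·526.0)/94.23 = 135.4 µg/L.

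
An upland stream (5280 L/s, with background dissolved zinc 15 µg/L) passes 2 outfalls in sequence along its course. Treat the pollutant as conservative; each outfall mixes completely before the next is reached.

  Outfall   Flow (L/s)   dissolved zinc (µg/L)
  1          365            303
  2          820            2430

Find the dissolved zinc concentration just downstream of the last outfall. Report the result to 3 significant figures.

338 µg/L

Outfall 1: combined Q = 5645 L/s; C = (5280·15.00 + 365.0·303.0)/5645 = 33.62 µg/L.
Outfall 2: combined Q = 6465 L/s; C = (5645·33.62 + 820.0·2430)/6465 = 337.6 µg/L.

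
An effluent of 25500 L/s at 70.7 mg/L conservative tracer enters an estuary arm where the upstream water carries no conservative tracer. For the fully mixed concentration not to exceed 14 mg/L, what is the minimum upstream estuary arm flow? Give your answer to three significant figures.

103000 L/s

Set C_mix = 14: (Q·0 + 25500·70.70) / (Q + 25500) = 14
→ Q = 25500·(70.70 − 14)/(14 − 0) = 103300 L/s.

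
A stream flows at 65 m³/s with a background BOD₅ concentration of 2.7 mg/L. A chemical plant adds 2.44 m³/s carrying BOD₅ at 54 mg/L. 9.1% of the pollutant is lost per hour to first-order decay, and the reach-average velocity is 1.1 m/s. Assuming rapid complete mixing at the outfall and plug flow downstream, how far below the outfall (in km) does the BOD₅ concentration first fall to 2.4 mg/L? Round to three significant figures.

26.6 km

Conservation of mass: C = (65.00·2.700 + 2.440·54.00) / 67.44 = 307.3/67.44 = 4.556 mg/L.
9.1%/h lost → k = −ln(1 − 0.091) = 0.09541 h⁻¹.
Set 4.556·exp(−k·t) = 2.4 → t = ln(4.556/2.4)/k = 24190 s = 6.718 h.
Distance = v·t = 1.1·24190 = 26600 m = 26.60 km.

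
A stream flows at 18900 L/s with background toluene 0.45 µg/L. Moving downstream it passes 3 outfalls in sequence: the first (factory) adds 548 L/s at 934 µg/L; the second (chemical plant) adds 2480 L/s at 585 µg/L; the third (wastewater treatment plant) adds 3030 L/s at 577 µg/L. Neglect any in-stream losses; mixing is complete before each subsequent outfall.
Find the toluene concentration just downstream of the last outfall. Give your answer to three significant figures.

Below outfall 1: Q → 19450 L/s, C = (18900·0.4500 + 548.0·934.0)/19450 = 26.76 µg/L.
Below outfall 2: Q → 21930 L/s, C = (19450·26.76 + 2480·585.0)/21930 = 89.89 µg/L.
Below outfall 3: Q → 24960 L/s, C = (21930·89.89 + 3030·577.0)/24960 = 149.0 µg/L.

149 µg/L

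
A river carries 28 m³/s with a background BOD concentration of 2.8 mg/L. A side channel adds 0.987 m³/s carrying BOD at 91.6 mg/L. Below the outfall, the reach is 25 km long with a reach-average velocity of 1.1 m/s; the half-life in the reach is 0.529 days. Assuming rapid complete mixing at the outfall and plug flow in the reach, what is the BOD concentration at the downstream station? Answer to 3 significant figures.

4.13 mg/L

Conservation of mass: C = (28.00·2.800 + 0.9870·91.60) / 28.99 = 168.8/28.99 = 5.824 mg/L.
Travel time t = 25·1000 / 1.1 = 22730 s = 6.313 h.
Half-life 0.529 d → k = ln 2 / 0.529 = 1.310 d⁻¹.
Applying C = C₀e^(−kt): 5.824 × 0.7085 = 4.126 mg/L.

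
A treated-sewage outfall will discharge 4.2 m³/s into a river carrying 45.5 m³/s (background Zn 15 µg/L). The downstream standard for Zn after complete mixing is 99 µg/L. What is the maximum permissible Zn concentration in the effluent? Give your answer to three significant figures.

1010 µg/L

At the limit, (Qr·Cr + Qe·Cₑ)/(Qr + Qe) = 99:
Cₑ = (49.70·99 − 45.50·15.00) / 4.200 = 1009 µg/L.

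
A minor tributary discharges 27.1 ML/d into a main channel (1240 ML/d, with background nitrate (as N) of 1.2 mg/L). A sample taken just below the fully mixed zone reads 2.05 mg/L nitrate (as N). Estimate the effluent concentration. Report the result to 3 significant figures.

Mass balance: 1240·1.200 + 27.10·Cₑ = 1267·2.050
→ Cₑ = (1267·2.050 − 1240·1.200) / 27.10 = 40.94 mg/L.

40.9 mg/L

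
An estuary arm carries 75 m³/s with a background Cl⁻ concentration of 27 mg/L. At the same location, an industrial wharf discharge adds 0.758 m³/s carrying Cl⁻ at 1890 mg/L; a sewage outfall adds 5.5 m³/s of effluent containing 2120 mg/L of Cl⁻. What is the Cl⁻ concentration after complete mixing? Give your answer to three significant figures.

After mixing, C = (75.00·27.00 + 0.7580·1890 + 5.500·2120) / 81.26 = 15120/81.26 = 186.0 mg/L.

186 mg/L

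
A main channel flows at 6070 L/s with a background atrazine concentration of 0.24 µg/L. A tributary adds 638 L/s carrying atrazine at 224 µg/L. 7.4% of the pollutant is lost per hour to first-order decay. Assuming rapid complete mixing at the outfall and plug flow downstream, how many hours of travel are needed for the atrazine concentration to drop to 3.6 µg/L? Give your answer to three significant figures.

Mass balance: C = (6070·0.2400 + 638.0·224.0) / 6708 = 144400/6708 = 21.52 µg/L.
7.4%/h lost → k = −ln(1 − 0.074) = 0.07688 h⁻¹.
21.52·exp(−k·t) = 3.6 → t = ln(21.52/3.6)/k = 83730 s = 23.26 h.

23.3 h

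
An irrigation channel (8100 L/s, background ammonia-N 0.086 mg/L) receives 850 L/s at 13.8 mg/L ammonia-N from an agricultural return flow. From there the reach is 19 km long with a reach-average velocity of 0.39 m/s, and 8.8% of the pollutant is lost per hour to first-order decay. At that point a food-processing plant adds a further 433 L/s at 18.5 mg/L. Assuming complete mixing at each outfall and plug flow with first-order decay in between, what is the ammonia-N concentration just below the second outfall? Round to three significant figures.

1.23 mg/L

Mixed concentration C = ΣQC/ΣQ = (8100·0.08600 + 850.0·13.80) / 8950 = 12430/8950 = 1.388 mg/L; combined flow 8950 L/s.
Travel time t = 19·1000 / 0.39 = 48720 s = 13.53 h.
8.8%/h lost → k = −ln(1 − 0.088) = 0.09212 h⁻¹.
After decay, C = 1.388 × e^(−kt) = 1.388 × 0.2875 = 0.3992 mg/L.
At the second outfall, C = (8950·0.3992 + 433.0·18.50) / (8950 + 433.0) = 1.234 mg/L.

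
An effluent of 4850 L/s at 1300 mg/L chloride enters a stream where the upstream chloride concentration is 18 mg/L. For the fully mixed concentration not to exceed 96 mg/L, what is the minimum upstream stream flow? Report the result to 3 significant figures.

Set C_mix = 96: (Q·18.00 + 4850·1300) / (Q + 4850) = 96
→ Q = 4850·(1300 − 96)/(96 − 18.00) = 74860 L/s.

74900 L/s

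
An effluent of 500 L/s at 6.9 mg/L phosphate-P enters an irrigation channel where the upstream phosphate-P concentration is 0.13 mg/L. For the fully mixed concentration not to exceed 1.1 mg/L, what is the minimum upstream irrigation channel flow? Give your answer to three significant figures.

2990 L/s

Set C_mix = 1.1: (Q·0.1300 + 500.0·6.900) / (Q + 500.0) = 1.1
→ Q = 500.0·(6.900 − 1.1)/(1.1 − 0.1300) = 2990 L/s.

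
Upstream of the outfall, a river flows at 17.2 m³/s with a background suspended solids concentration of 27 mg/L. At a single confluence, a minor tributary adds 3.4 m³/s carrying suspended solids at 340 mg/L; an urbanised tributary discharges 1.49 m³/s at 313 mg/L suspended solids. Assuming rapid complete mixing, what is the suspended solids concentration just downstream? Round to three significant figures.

94.5 mg/L

After mixing, C = (17.20·27.00 + 3.400·340.0 + 1.490·313.0) / 22.09 = 2087/22.09 = 94.47 mg/L.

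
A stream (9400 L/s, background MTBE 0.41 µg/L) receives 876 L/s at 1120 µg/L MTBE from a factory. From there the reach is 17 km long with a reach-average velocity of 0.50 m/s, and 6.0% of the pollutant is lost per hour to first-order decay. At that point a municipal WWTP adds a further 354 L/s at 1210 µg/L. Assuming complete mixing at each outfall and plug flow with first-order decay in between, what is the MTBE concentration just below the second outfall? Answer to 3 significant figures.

Flow-weighted average: C = (9400·0.4100 + 876.0·1120) / 10280 = 985000/10280 = 95.85 µg/L; combined flow 10280 L/s.
Travel time t = 17·1000 / 0.50 = 34000 s = 9.444 h.
6.0%/h lost → k = −ln(1 − 0.06) = 0.06188 h⁻¹.
First-order decay: C = 95.85·exp(−k·t) = 95.85·0.5575 = 53.43 µg/L.
Second outfall: C = (10280·53.43 + 354.0·1210)/10630 = 91.95 µg/L.

91.9 µg/L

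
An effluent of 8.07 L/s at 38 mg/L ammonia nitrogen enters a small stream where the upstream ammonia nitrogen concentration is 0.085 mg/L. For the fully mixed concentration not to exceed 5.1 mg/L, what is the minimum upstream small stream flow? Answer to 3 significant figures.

52.9 L/s

Set C_mix = 5.1: (Q·0.08500 + 8.070·38.00) / (Q + 8.070) = 5.1
→ Q = 8.070·(38.00 − 5.1)/(5.1 − 0.08500) = 52.94 L/s.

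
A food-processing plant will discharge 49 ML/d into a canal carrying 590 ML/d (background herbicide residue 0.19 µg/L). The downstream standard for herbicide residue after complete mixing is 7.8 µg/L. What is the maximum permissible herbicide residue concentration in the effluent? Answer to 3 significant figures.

99.4 µg/L

At the limit, (Qr·Cr + Qe·Cₑ)/(Qr + Qe) = 7.8:
Cₑ = (639.0·7.8 − 590.0·0.1900) / 49.00 = 99.43 µg/L.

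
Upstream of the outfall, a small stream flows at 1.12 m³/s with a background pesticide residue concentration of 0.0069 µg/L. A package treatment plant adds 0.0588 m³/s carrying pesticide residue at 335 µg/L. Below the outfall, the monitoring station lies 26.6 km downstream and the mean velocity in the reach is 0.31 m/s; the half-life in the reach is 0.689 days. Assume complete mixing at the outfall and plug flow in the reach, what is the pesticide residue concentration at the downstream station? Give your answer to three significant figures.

6.16 µg/L

Conservation of mass: C = (1.120·0.006900 + 0.05880·335.0) / 1.179 = 19.71/1.179 = 16.72 µg/L.
Travel time t = 26.6·1000 / 0.31 = 85810 s = 23.84 h.
Half-life 0.689 d → k = ln 2 / 0.689 = 1.006 d⁻¹.
First-order decay: C = 16.72·exp(−k·t) = 16.72·0.3682 = 6.155 µg/L.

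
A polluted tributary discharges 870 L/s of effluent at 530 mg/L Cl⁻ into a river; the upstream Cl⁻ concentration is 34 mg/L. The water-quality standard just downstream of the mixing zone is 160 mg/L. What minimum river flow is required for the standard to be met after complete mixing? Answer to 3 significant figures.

Set C_mix = 160: (Q·34.00 + 870.0·530.0) / (Q + 870.0) = 160
→ Q = 870.0·(530.0 − 160)/(160 − 34.00) = 2555 L/s.

2550 L/s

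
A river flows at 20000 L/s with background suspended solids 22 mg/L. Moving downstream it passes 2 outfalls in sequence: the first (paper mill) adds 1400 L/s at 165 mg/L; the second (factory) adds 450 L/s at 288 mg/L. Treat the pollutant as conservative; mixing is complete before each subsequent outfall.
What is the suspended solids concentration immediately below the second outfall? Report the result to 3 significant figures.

Below outfall 1: Q → 21400 L/s, C = (20000·22.00 + 1400·165.0)/21400 = 31.36 mg/L.
Below outfall 2: Q → 21850 L/s, C = (21400·31.36 + 450.0·288.0)/21850 = 36.64 mg/L.

36.6 mg/L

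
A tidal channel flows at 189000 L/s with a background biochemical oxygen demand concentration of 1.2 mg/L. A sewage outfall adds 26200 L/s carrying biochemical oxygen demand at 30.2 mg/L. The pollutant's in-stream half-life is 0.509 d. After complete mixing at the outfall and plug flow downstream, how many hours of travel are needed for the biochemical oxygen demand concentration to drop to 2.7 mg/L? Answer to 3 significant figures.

After mixing, C = (189000·1.200 + 26200·30.20) / 215200 = 1018000/215200 = 4.731 mg/L.
Half-life 0.509 d → k = ln 2 / 0.509 = 1.362 d⁻¹.
4.731·exp(−k·t) = 2.7 → t = ln(4.731/2.7)/k = 35580 s = 9.884 h.

9.88 h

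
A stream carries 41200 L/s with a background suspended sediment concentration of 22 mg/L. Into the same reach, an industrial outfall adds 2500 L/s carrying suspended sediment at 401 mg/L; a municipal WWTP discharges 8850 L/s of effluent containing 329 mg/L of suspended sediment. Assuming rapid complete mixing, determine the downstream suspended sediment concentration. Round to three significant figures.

Conservation of mass: C = (41200·22.00 + 2500·401.0 + 8850·329.0) / 52550 = 4821000/52550 = 91.73 mg/L.

91.7 mg/L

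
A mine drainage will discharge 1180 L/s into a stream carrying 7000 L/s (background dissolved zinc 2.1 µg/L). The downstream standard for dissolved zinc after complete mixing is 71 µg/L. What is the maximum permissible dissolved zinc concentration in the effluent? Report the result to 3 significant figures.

At the limit, (Qr·Cr + Qe·Cₑ)/(Qr + Qe) = 71:
Cₑ = (8180·71 − 7000·2.100) / 1180 = 479.7 µg/L.

480 µg/L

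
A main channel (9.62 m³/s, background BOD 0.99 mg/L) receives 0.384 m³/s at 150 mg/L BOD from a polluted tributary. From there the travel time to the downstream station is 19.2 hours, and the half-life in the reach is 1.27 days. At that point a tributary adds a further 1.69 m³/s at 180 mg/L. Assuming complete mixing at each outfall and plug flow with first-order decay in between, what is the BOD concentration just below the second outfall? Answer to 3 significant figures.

Conservation of mass: C = (9.620·0.9900 + 0.3840·150.0) / 10.00 = 67.12/10.00 = 6.710 mg/L; combined flow 10.00 m³/s.
Half-life 1.27 d → k = ln 2 / 1.27 = 0.5458 d⁻¹.
First-order decay: C = 6.710·exp(−k·t) = 6.710·0.6462 = 4.336 mg/L.
At the second outfall, C = (10.00·4.336 + 1.690·180.0) / (10.00 + 1.690) = 29.72 mg/L.

29.7 mg/L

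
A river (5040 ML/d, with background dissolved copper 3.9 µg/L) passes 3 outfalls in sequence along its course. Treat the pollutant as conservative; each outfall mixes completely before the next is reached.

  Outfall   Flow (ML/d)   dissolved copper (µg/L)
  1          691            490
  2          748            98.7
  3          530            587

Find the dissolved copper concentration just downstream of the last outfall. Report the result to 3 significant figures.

106 µg/L

Below outfall 1: Q → 5731 ML/d, C = (5040·3.900 + 691.0·490.0)/5731 = 62.51 µg/L.
Below outfall 2: Q → 6479 ML/d, C = (5731·62.51 + 748.0·98.70)/6479 = 66.69 µg/L.
Below outfall 3: Q → 7009 ML/d, C = (6479·66.69 + 530.0·587.0)/7009 = 106.0 µg/L.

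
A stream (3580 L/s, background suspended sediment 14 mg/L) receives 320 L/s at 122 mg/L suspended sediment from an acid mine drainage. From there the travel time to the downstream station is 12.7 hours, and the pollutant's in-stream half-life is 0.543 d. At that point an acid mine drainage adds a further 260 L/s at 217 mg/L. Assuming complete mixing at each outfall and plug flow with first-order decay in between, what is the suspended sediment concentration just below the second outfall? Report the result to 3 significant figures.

24.5 mg/L

Mass balance: C = (3580·14.00 + 320.0·122.0) / 3900 = 89160/3900 = 22.86 mg/L; combined flow 3900 L/s.
Half-life 0.543 d → k = ln 2 / 0.543 = 1.277 d⁻¹.
Applying C = C₀e^(−kt): 22.86 × 0.5089 = 11.63 mg/L.
At the second outfall, C = (3900·11.63 + 260.0·217.0) / (3900 + 260.0) = 24.47 mg/L.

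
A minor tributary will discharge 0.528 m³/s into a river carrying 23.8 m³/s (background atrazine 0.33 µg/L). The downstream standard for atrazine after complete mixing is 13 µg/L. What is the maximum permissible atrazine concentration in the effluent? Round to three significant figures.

584 µg/L

At the limit, (Qr·Cr + Qe·Cₑ)/(Qr + Qe) = 13:
Cₑ = (24.33·13 − 23.80·0.3300) / 0.5280 = 584.1 µg/L.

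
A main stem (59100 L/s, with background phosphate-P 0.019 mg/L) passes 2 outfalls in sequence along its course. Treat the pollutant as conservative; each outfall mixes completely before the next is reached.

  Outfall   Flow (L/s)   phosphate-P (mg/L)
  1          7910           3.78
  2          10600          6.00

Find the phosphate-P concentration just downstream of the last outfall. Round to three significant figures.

1.22 mg/L

After outfall 1: Q = 59100 + 7910 = 67010 L/s; C = (59100·0.01900 + 7910·3.780)/67010 = 0.4630 mg/L.
After outfall 2: Q = 67010 + 10600 = 77610 L/s; C = (67010·0.4630 + 10600·6.000)/77610 = 1.219 mg/L.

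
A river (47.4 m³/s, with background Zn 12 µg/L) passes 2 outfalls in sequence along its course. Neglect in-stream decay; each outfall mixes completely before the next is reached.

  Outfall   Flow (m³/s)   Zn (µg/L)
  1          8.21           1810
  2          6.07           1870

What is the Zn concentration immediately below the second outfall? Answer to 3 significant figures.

Outfall 1: combined Q = 55.61 m³/s; C = (47.40·12.00 + 8.210·1810)/55.61 = 277.4 µg/L.
Outfall 2: combined Q = 61.68 m³/s; C = (55.61·277.4 + 6.070·1870)/61.68 = 434.2 µg/L.

434 µg/L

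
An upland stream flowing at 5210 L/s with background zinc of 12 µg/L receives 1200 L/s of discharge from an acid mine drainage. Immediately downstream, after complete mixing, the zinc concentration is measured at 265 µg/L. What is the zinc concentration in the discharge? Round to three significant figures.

Mass balance: 5210·12.00 + 1200·Cₑ = 6410·265.0
→ Cₑ = (6410·265.0 − 5210·12.00) / 1200 = 1363 µg/L.

1360 µg/L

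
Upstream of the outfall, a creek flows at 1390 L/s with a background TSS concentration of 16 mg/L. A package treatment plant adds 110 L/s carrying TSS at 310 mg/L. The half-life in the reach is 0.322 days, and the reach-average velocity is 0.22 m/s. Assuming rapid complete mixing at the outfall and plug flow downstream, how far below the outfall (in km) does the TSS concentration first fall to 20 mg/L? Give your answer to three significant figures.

After mixing, C = (1390·16.00 + 110.0·310.0) / 1500 = 56340/1500 = 37.56 mg/L.
Half-life 0.322 d → k = ln 2 / 0.322 = 2.153 d⁻¹.
Set 37.56·exp(−k·t) = 20 → t = ln(37.56/20)/k = 25290 s = 7.026 h.
Distance = v·t = 0.22·25290 = 5565 m = 5.565 km.

5.56 km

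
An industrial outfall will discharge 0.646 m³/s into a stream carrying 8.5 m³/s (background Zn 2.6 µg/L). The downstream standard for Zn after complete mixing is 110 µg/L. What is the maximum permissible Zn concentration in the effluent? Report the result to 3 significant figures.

At the limit, (Qr·Cr + Qe·Cₑ)/(Qr + Qe) = 110:
Cₑ = (9.146·110 − 8.500·2.600) / 0.6460 = 1523 µg/L.

1520 µg/L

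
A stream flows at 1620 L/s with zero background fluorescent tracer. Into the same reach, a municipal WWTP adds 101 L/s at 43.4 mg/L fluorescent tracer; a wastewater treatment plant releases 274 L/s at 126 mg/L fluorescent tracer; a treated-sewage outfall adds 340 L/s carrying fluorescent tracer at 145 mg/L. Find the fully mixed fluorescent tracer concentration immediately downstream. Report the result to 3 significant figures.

37.8 mg/L

Flow-weighted average: C = (1620·0 + 101.0·43.40 + 274.0·126.0 + 340.0·145.0) / 2335 = 88210/2335 = 37.78 mg/L.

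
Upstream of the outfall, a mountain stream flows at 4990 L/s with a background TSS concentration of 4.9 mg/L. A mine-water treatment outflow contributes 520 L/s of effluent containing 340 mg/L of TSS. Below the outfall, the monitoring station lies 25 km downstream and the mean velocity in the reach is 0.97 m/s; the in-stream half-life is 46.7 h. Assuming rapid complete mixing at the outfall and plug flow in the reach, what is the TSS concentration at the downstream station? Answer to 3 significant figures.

Flow-weighted average: C = (4990·4.900 + 520.0·340.0) / 5510 = 201300/5510 = 36.52 mg/L.
Travel time t = 25·1000 / 0.97 = 25770 s = 7.159 h.
Half-life 46.7 h → k = ln 2 / 46.7 = 0.01484 h⁻¹ = 0.3562 d⁻¹.
Applying C = C₀e^(−kt): 36.52 × 0.8992 = 32.84 mg/L.

32.8 mg/L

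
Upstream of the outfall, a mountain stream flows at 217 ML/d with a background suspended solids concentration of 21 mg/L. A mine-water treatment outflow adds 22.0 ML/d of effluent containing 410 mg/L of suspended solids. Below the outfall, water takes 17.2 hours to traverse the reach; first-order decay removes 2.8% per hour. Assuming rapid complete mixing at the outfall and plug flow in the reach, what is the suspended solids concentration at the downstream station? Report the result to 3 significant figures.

Mass balance: C = (217.0·21.00 + 22.00·410.0) / 239.0 = 13580/239.0 = 56.81 mg/L.
2.8%/h lost → k = −ln(1 − 0.028) = 0.02840 h⁻¹.
Applying C = C₀e^(−kt): 56.81 × 0.6136 = 34.86 mg/L.

34.9 mg/L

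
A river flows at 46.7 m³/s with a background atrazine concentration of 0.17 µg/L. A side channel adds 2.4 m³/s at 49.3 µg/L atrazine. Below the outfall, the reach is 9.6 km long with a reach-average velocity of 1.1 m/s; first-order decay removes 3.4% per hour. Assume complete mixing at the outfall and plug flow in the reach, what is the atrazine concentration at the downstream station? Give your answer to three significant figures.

2.36 µg/L

Mass balance: C = (46.70·0.1700 + 2.400·49.30) / 49.10 = 126.3/49.10 = 2.571 µg/L.
Travel time t = 9.6·1000 / 1.1 = 8727 s = 2.424 h.
3.4%/h lost → k = −ln(1 − 0.034) = 0.03459 h⁻¹.
Decay over the reach: 2.571·exp(−kt) = 2.571·0.9196 = 2.365 µg/L.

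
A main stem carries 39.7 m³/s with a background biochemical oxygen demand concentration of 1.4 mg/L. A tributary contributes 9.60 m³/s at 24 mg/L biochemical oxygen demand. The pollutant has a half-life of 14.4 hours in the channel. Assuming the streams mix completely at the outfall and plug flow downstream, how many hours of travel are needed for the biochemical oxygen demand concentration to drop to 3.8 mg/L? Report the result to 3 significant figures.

8.79 h

Mass balance: C = (39.70·1.400 + 9.600·24.00) / 49.30 = 286.0/49.30 = 5.801 mg/L.
Half-life 14.4 h → k = ln 2 / 14.4 = 0.04814 h⁻¹ = 1.155 d⁻¹.
5.801·exp(−k·t) = 3.8 → t = ln(5.801/3.8)/k = 31640 s = 8.788 h.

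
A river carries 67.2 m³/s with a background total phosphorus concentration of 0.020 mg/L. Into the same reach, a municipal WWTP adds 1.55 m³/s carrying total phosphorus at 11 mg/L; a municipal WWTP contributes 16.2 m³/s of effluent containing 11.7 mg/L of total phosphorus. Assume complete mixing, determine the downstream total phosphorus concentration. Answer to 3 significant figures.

Conservation of mass: C = (67.20·0.02000 + 1.550·11.00 + 16.20·11.70) / 84.95 = 207.9/84.95 = 2.448 mg/L.

2.45 mg/L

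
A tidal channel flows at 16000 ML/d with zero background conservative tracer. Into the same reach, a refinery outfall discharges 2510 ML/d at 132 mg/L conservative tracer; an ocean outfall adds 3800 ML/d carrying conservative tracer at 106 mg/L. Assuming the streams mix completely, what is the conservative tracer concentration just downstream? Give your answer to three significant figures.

32.9 mg/L

Mixed concentration C = ΣQC/ΣQ = (16000·0 + 2510·132.0 + 3800·106.0) / 22310 = 734100/22310 = 32.91 mg/L.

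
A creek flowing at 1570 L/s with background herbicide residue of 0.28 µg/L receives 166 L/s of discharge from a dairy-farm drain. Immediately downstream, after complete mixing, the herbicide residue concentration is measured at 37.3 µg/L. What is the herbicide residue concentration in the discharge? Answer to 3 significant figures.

387 µg/L

Mass balance: 1570·0.2800 + 166.0·Cₑ = 1736·37.30
→ Cₑ = (1736·37.30 − 1570·0.2800) / 166.0 = 387.4 µg/L.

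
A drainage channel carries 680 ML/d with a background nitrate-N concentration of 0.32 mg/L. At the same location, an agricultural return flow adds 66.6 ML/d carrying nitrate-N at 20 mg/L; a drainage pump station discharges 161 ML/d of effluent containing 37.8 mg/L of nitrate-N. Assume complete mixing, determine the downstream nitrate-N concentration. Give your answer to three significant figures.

Flow-weighted average: C = (680.0·0.3200 + 66.60·20.00 + 161.0·37.80) / 907.6 = 7635/907.6 = 8.413 mg/L.

8.41 mg/L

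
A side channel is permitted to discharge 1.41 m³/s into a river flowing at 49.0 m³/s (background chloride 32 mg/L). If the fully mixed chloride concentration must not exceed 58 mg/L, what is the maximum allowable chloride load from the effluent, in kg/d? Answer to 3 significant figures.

Mass balance at the limit: 49.00·32.00 + 1.410·Cₑ = 50.41·58 → Cₑ = 961.5 mg/L.
Load = 1.410 m³/s × 961.5 g/m³ × 86 400 s/d = 117100 kg/d.

117000 kg/d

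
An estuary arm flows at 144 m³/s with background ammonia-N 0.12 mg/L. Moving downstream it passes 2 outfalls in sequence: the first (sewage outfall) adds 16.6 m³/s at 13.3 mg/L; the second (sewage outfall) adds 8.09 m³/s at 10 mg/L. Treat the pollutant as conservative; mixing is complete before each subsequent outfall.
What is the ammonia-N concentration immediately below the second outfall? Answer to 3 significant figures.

1.89 mg/L

After outfall 1: Q = 144.0 + 16.60 = 160.6 m³/s; C = (144.0·0.1200 + 16.60·13.30)/160.6 = 1.482 mg/L.
After outfall 2: Q = 160.6 + 8.090 = 168.7 m³/s; C = (160.6·1.482 + 8.090·10.00)/168.7 = 1.891 mg/L.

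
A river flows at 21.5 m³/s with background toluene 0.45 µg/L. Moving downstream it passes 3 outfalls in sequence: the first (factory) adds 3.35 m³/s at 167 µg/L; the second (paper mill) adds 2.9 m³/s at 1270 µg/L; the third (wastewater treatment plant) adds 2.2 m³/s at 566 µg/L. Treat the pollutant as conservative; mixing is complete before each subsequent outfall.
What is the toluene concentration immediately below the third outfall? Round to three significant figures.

184 µg/L

After outfall 1: Q = 21.50 + 3.350 = 24.85 m³/s; C = (21.50·0.4500 + 3.350·167.0)/24.85 = 22.90 µg/L.
After outfall 2: Q = 24.85 + 2.900 = 27.75 m³/s; C = (24.85·22.90 + 2.900·1270)/27.75 = 153.2 µg/L.
After outfall 3: Q = 27.75 + 2.200 = 29.95 m³/s; C = (27.75·153.2 + 2.200·566.0)/29.95 = 183.6 µg/L.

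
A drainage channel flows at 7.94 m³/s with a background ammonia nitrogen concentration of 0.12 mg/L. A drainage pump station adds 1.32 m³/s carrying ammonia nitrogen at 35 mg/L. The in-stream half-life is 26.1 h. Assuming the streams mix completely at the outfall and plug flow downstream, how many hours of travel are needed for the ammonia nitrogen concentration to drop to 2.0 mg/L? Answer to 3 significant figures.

35.2 h

Conservation of mass: C = (7.940·0.1200 + 1.320·35.00) / 9.260 = 47.15/9.260 = 5.092 mg/L.
Half-life 26.1 h → k = ln 2 / 26.1 = 0.02656 h⁻¹ = 0.6374 d⁻¹.
5.092·exp(−k·t) = 2.0 → t = ln(5.092/2.0)/k = 126700 s = 35.19 h.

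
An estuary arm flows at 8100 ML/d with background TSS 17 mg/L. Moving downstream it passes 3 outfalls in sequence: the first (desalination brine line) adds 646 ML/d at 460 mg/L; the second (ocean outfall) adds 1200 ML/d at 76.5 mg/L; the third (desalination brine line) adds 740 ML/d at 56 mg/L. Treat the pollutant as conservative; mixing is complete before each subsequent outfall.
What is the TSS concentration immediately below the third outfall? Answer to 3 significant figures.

Outfall 1: combined Q = 8746 ML/d; C = (8100·17.00 + 646.0·460.0)/8746 = 49.72 mg/L.
Outfall 2: combined Q = 9946 ML/d; C = (8746·49.72 + 1200·76.50)/9946 = 52.95 mg/L.
Outfall 3: combined Q = 10690 ML/d; C = (9946·52.95 + 740.0·56.00)/10690 = 53.16 mg/L.

53.2 mg/L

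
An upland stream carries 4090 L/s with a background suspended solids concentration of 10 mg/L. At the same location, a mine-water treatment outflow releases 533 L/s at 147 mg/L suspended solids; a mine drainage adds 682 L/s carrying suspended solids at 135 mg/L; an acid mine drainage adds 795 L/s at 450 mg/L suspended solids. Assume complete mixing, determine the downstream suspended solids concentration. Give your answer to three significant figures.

After mixing, C = (4090·10.00 + 533.0·147.0 + 682.0·135.0 + 795.0·450.0) / 6100 = 569100/6100 = 93.29 mg/L.

93.3 mg/L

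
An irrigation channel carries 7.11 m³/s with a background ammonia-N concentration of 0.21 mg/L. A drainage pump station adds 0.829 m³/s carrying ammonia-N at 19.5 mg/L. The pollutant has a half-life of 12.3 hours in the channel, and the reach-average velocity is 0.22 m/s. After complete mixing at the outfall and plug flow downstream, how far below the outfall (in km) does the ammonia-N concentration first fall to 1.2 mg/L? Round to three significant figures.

8.67 km

After mixing, C = (7.110·0.2100 + 0.8290·19.50) / 7.939 = 17.66/7.939 = 2.224 mg/L.
Half-life 12.3 h → k = ln 2 / 12.3 = 0.05635 h⁻¹ = 1.352 d⁻¹.
Set 2.224·exp(−k·t) = 1.2 → t = ln(2.224/1.2)/k = 39420 s = 10.95 h.
Distance = v·t = 0.22·39420 = 8673 m = 8.673 km.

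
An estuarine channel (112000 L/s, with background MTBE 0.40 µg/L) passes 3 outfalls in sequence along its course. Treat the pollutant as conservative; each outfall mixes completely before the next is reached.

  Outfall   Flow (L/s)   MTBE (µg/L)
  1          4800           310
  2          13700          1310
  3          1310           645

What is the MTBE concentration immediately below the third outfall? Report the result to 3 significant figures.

Below outfall 1: Q → 116800 L/s, C = (112000·0.4000 + 4800·310.0)/116800 = 13.12 µg/L.
Below outfall 2: Q → 130500 L/s, C = (116800·13.12 + 13700·1310)/130500 = 149.3 µg/L.
Below outfall 3: Q → 131800 L/s, C = (130500·149.3 + 1310·645.0)/131800 = 154.2 µg/L.

154 µg/L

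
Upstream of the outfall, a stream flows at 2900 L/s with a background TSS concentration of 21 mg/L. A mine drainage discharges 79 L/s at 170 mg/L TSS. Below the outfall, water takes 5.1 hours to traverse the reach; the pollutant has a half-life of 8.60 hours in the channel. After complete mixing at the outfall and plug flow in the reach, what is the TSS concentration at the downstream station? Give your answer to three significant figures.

Flow-weighted average: C = (2900·21.00 + 79.00·170.0) / 2979 = 74330/2979 = 24.95 mg/L.
Half-life 8.60 h → k = ln 2 / 8.60 = 0.08060 h⁻¹ = 1.934 d⁻¹.
Applying C = C₀e^(−kt): 24.95 × 0.6630 = 16.54 mg/L.

16.5 mg/L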